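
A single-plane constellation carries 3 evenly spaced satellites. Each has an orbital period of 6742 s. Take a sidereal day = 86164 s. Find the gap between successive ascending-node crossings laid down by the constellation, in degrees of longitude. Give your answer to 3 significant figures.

9.39°

Single-satellite node shift = (6742.0/86164) × 360° = 28.17°.
With 3 satellites evenly phased, successive equator crossings are 28.17/3 = 9.390° apart.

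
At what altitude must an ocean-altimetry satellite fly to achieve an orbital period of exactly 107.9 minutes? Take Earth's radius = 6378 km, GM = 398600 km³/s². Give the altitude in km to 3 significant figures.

1130 km

T = 107.9 min = 6474.0 s.
From T = 2π√(a³/μ): a = (μ T²/4π²)^(1/3) = (398600 × 6474.0² / 4π²)^(1/3) = 7508 km.
Altitude h = a − R = 7508 − 6378 = 1130 km.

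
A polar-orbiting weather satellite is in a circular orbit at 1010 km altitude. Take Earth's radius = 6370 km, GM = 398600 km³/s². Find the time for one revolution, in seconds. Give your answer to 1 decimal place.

Semi-major axis a = 6370 + 1010 = 7380 km. Period T = 2π√(a³/μ) = 2π√(7380³/398600) = 6309.5 s = 105.16 min.

6309.5 seconds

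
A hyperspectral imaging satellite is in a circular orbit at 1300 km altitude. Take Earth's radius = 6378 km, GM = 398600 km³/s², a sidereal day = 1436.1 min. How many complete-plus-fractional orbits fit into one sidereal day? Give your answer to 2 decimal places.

12.87

Semi-major axis a = 6378 + 1300 = 7678 km. Period T = 2π√(a³/μ) = 2π√(7678³/398600) = 6695.5 s = 111.59 min.
Orbits per sidereal day = 86166 / 6695.5 = 12.869.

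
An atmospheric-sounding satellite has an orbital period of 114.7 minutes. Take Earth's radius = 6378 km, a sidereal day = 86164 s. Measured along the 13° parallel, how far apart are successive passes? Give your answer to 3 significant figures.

3120 km

T = 114.7 min = 6882.0 s.
Node shift per orbit = (6882.0/86164) × 360° = 28.75°.
Equatorial spacing = 28.75 × 111.3 km/° = 3201 km.
At 13° latitude, spacing = 3201 × cos(13°) = 3119 km.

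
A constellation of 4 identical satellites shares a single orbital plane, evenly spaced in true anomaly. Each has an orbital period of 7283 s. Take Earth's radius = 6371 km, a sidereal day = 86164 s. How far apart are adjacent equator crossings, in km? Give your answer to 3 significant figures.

846 km

Single-satellite node shift = (7283.0/86164) × 360° = 30.43°.
With 4 satellites evenly phased, successive equator crossings are 30.43/4 = 7.607° apart.
That is 7.607 × 111.2 = 846 km at the equator.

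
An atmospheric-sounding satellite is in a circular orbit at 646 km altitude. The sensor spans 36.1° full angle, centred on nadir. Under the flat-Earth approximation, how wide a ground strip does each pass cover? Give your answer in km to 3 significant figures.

421 km

Half-angle = 36.1°/2 = 18.05°.
Swath width ≈ 2h·tan(θ/2) = 2 × 646 × tan(18.05°) = 421.0 km.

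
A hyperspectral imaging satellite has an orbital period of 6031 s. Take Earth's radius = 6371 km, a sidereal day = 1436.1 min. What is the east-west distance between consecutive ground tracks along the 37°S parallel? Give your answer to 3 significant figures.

Node shift per orbit = (6031.0/86166) × 360° = 25.20°.
Equatorial spacing = 25.20 × 111.2 km/° = 2802 km.
At 37° latitude, spacing = 2802 × cos(37°) = 2238 km.

2240 km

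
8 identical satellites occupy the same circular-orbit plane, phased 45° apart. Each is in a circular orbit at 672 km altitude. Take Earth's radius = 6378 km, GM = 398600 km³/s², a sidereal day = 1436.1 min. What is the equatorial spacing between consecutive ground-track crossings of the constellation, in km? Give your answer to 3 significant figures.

342 km

Semi-major axis a = 6378 + 672 = 7050 km. Period T = 2π√(a³/μ) = 2π√(7050³/398600) = 5891.1 s = 98.18 min.
Single-satellite node shift = (5891.1/86166) × 360° = 24.61°.
With 8 satellites evenly phased, successive equator crossings are 24.61/8 = 3.077° apart.
That is 3.077 × 111.3 = 342 km at the equator.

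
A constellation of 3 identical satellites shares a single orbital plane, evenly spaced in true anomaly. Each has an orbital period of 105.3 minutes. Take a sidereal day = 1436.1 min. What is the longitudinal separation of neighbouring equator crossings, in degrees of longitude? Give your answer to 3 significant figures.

T = 105.3 min = 6318.0 s.
Single-satellite node shift = (6318.0/86166) × 360° = 26.40°.
With 3 satellites evenly phased, successive equator crossings are 26.40/3 = 8.799° apart.

8.80°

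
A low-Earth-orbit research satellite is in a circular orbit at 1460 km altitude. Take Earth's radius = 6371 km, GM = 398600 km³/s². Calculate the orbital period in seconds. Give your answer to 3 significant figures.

6900 seconds

Semi-major axis a = 6371 + 1460 = 7831 km. Period T = 2π√(a³/μ) = 2π√(7831³/398600) = 6896.6 s = 114.94 min.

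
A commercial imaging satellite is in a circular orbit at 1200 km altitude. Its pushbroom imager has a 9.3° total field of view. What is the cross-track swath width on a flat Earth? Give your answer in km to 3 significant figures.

195 km

Half-angle = 9.3°/2 = 4.65°.
Swath width ≈ 2h·tan(θ/2) = 2 × 1200 × tan(4.65°) = 195.2 km.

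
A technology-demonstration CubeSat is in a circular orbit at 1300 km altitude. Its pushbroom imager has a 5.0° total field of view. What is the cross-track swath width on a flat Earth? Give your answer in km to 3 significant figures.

Half-angle = 5.0°/2 = 2.5°.
Swath width ≈ 2h·tan(θ/2) = 2 × 1300 × tan(2.5°) = 113.5 km.

114 km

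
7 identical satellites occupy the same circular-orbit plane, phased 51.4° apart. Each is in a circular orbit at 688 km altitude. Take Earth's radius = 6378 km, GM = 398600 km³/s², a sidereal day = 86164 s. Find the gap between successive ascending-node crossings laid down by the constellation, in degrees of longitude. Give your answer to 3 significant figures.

Semi-major axis a = 6378 + 688 = 7066 km. Period T = 2π√(a³/μ) = 2π√(7066³/398600) = 5911.1 s = 98.52 min.
Single-satellite node shift = (5911.1/86164) × 360° = 24.70°.
With 7 satellites evenly phased, successive equator crossings are 24.70/7 = 3.528° apart.

3.53°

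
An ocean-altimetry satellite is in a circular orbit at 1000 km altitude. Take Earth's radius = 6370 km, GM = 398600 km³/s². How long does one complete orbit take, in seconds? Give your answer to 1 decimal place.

6296.7 seconds

Semi-major axis a = 6370 + 1000 = 7370 km. Period T = 2π√(a³/μ) = 2π√(7370³/398600) = 6296.7 s = 104.94 min.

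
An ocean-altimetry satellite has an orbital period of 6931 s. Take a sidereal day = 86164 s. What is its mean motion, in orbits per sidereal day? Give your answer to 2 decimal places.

12.43

Orbits per sidereal day = 86164 / 6931.0 = 12.432.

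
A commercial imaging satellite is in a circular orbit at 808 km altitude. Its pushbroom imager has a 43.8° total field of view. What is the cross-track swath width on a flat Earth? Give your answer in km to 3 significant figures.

Half-angle = 43.8°/2 = 21.9°.
Swath width ≈ 2h·tan(θ/2) = 2 × 808 × tan(21.9°) = 649.6 km.

650 km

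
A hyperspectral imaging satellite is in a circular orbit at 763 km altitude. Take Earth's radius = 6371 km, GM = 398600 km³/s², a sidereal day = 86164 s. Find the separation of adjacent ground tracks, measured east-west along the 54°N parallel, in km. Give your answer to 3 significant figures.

Semi-major axis a = 6371 + 763 = 7134 km. Period T = 2π√(a³/μ) = 2π√(7134³/398600) = 5996.7 s = 99.94 min.
Node shift per orbit = (5996.7/86164) × 360° = 25.05°.
Equatorial spacing = 25.05 × 111.2 km/° = 2786 km.
At 54° latitude, spacing = 2786 × cos(54°) = 1638 km.

1640 km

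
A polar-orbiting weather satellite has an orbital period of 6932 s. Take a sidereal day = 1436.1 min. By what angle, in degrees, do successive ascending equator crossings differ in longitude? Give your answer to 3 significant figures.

During one orbit Earth rotates (6932.0 / 86166) × 360° = 28.96°.

29.0°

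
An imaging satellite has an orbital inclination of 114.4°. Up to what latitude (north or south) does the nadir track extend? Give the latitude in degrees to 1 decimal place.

Retrograde orbit: the ground track reaches ±(180° − i) = ±(180 − 114.4) = ±65.6°.

65.6°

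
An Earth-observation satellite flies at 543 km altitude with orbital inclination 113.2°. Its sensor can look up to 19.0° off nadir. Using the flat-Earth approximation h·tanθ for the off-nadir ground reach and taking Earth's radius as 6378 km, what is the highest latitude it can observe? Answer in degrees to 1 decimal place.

Retrograde orbit: the ground track reaches ±(180° − i) = ±(180 − 113.2) = ±66.8°.
Sensor half-swath on the ground ≈ 543·tan(19.0°) = 187 km = 1.68° of latitude.
Maximum observable latitude ≈ 66.8 + 1.68 = 68.5°.

68.5°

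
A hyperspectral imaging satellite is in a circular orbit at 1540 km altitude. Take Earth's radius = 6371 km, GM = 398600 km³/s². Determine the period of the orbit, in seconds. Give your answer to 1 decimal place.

Semi-major axis a = 6371 + 1540 = 7911 km. Period T = 2π√(a³/μ) = 2π√(7911³/398600) = 7002.6 s = 116.71 min.

7002.6 seconds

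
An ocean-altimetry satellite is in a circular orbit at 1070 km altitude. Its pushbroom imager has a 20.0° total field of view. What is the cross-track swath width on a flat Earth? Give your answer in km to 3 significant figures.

Half-angle = 20.0°/2 = 10°.
Swath width ≈ 2h·tan(θ/2) = 2 × 1070 × tan(10°) = 377.3 km.

377 km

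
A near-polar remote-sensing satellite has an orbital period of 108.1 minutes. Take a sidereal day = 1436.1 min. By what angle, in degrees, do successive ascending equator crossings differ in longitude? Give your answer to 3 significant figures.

T = 108.1 min = 6486.0 s.
During one orbit Earth rotates (6486.0 / 86166) × 360° = 27.10°.

27.1°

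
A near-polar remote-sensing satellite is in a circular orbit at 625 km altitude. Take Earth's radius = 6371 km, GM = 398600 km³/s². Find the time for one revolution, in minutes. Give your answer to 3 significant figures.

Semi-major axis a = 6371 + 625 = 6996 km. Period T = 2π√(a³/μ) = 2π√(6996³/398600) = 5823.5 s = 97.06 min.

97.1 min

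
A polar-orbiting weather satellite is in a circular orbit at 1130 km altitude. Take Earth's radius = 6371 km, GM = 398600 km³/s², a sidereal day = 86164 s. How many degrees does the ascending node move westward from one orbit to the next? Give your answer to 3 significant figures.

Semi-major axis a = 6371 + 1130 = 7501 km. Period T = 2π√(a³/μ) = 2π√(7501³/398600) = 6465.3 s = 107.76 min.
During one orbit Earth rotates (6465.3 / 86164) × 360° = 27.01°.

27.0°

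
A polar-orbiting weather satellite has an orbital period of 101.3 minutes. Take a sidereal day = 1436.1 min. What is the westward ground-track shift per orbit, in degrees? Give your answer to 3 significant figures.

T = 101.3 min = 6078.0 s.
During one orbit Earth rotates (6078.0 / 86166) × 360° = 25.39°.

25.4°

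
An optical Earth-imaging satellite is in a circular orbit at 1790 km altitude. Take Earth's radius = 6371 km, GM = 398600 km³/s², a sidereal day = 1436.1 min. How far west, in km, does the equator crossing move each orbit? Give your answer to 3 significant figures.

Semi-major axis a = 6371 + 1790 = 8161 km. Period T = 2π√(a³/μ) = 2π√(8161³/398600) = 7337.1 s = 122.29 min.
During one orbit Earth rotates (7337.1 / 86166) × 360° = 30.65°.
At the equator that is 30.65° × (2π·6371/360) km/° = 30.65 × 111.2 = 3409 km.

3410 km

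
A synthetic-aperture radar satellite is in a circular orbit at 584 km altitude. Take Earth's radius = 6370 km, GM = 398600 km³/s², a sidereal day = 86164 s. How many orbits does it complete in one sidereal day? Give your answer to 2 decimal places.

Semi-major axis a = 6370 + 584 = 6954 km. Period T = 2π√(a³/μ) = 2π√(6954³/398600) = 5771.2 s = 96.19 min.
Orbits per sidereal day = 86164 / 5771.2 = 14.930.

14.93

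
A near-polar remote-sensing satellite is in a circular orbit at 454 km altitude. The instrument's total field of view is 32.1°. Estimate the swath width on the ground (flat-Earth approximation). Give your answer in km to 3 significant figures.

Half-angle = 32.1°/2 = 16.05°.
Swath width ≈ 2h·tan(θ/2) = 2 × 454 × tan(16.05°) = 261.2 km.

261 km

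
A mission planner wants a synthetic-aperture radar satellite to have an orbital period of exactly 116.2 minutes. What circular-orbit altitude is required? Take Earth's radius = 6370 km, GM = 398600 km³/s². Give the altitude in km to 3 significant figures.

T = 116.2 min = 6972.0 s.
From T = 2π√(a³/μ): a = (μ T²/4π²)^(1/3) = (398600 × 6972.0² / 4π²)^(1/3) = 7888 km.
Altitude h = a − R = 7888 − 6370 = 1518 km.

1520 km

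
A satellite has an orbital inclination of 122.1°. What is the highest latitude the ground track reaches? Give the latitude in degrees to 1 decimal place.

57.9°

Retrograde orbit: the ground track reaches ±(180° − i) = ±(180 − 122.1) = ±57.9°.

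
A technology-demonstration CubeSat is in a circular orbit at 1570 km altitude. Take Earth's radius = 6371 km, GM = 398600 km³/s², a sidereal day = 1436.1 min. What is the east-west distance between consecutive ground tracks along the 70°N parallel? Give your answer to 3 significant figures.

Semi-major axis a = 6371 + 1570 = 7941 km. Period T = 2π√(a³/μ) = 2π√(7941³/398600) = 7042.5 s = 117.37 min.
Node shift per orbit = (7042.5/86166) × 360° = 29.42°.
Equatorial spacing = 29.42 × 111.2 km/° = 3272 km.
At 70° latitude, spacing = 3272 × cos(70°) = 1119 km.

1120 km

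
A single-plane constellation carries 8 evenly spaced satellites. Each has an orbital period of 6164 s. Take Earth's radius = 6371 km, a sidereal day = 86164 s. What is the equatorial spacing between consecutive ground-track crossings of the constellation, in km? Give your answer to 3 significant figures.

Single-satellite node shift = (6164.0/86164) × 360° = 25.75°.
With 8 satellites evenly phased, successive equator crossings are 25.75/8 = 3.219° apart.
That is 3.219 × 111.2 = 358 km at the equator.

358 km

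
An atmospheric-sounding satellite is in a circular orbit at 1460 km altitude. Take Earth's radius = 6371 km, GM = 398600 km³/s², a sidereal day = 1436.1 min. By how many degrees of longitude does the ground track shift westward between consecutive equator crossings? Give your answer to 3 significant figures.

28.8°

Semi-major axis a = 6371 + 1460 = 7831 km. Period T = 2π√(a³/μ) = 2π√(7831³/398600) = 6896.6 s = 114.94 min.
During one orbit Earth rotates (6896.6 / 86166) × 360° = 28.81°.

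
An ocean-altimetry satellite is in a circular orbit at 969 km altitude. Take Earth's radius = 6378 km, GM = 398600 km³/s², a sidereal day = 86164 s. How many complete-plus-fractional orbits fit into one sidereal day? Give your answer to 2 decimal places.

13.75

Semi-major axis a = 6378 + 969 = 7347 km. Period T = 2π√(a³/μ) = 2π√(7347³/398600) = 6267.2 s = 104.45 min.
Orbits per sidereal day = 86164 / 6267.2 = 13.748.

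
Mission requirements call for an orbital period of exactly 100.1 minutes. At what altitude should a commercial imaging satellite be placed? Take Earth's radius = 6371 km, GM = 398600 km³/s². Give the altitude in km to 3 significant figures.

T = 100.1 min = 6006.0 s.
From T = 2π√(a³/μ): a = (μ T²/4π²)^(1/3) = (398600 × 6006.0² / 4π²)^(1/3) = 7141 km.
Altitude h = a − R = 7141 − 6371 = 770 km.

770 km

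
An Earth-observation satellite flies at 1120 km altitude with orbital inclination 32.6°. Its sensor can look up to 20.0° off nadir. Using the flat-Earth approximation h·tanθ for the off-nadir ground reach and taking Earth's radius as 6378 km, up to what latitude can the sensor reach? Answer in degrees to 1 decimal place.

36.3°

For a prograde orbit the ground track reaches latitude ±i = ±32.6°.
Sensor half-swath on the ground ≈ 1120·tan(20.0°) = 408 km = 3.66° of latitude.
Maximum observable latitude ≈ 32.6 + 3.66 = 36.3°.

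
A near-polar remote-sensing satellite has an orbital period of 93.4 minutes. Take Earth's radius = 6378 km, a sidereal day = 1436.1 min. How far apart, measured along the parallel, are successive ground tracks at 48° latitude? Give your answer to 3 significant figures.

1740 km

T = 93.4 min = 5604.0 s.
Node shift per orbit = (5604.0/86166) × 360° = 23.41°.
Equatorial spacing = 23.41 × 111.3 km/° = 2606 km.
At 48° latitude, spacing = 2606 × cos(48°) = 1744 km.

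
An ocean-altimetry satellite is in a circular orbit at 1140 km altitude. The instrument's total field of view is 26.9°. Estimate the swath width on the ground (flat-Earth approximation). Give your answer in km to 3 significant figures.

545 km

Half-angle = 26.9°/2 = 13.45°.
Swath width ≈ 2h·tan(θ/2) = 2 × 1140 × tan(13.45°) = 545.3 km.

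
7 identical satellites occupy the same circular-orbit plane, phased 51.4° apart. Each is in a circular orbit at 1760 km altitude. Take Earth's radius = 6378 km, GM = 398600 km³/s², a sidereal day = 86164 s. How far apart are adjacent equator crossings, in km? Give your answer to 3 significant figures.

Semi-major axis a = 6378 + 1760 = 8138 km. Period T = 2π√(a³/μ) = 2π√(8138³/398600) = 7306.1 s = 121.77 min.
Single-satellite node shift = (7306.1/86164) × 360° = 30.53°.
With 7 satellites evenly phased, successive equator crossings are 30.53/7 = 4.361° apart.
That is 4.361 × 111.3 = 485 km at the equator.

485 km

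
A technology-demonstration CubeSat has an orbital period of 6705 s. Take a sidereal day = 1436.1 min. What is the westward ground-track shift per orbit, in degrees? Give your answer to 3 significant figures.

28.0°

During one orbit Earth rotates (6705.0 / 86166) × 360° = 28.01°.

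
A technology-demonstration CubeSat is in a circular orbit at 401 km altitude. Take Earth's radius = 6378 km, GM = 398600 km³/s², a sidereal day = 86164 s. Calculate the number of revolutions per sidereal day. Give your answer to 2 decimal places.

Semi-major axis a = 6378 + 401 = 6779 km. Period T = 2π√(a³/μ) = 2π√(6779³/398600) = 5554.7 s = 92.58 min.
Orbits per sidereal day = 86164 / 5554.7 = 15.512.

15.51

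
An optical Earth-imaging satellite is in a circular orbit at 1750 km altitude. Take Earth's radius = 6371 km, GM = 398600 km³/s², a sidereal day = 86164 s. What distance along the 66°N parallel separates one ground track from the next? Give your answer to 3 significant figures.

1380 km

Semi-major axis a = 6371 + 1750 = 8121 km. Period T = 2π√(a³/μ) = 2π√(8121³/398600) = 7283.3 s = 121.39 min.
Node shift per orbit = (7283.3/86164) × 360° = 30.43°.
Equatorial spacing = 30.43 × 111.2 km/° = 3384 km.
At 66° latitude, spacing = 3384 × cos(66°) = 1376 km.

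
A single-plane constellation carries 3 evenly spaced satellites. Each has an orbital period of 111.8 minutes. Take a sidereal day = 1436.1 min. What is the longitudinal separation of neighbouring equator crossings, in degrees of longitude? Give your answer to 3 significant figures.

9.34°

T = 111.8 min = 6708.0 s.
Single-satellite node shift = (6708.0/86166) × 360° = 28.03°.
With 3 satellites evenly phased, successive equator crossings are 28.03/3 = 9.342° apart.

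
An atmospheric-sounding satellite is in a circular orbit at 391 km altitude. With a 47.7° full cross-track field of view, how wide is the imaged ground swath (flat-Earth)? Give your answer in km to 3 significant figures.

Half-angle = 47.7°/2 = 23.85°.
Swath width ≈ 2h·tan(θ/2) = 2 × 391 × tan(23.85°) = 345.7 km.

346 km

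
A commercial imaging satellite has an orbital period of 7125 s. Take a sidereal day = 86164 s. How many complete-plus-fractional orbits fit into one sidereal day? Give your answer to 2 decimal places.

12.09

Orbits per sidereal day = 86164 / 7125.0 = 12.093.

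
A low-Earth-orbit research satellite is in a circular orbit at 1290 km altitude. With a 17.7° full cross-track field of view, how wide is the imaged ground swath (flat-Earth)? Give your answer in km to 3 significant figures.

402 km

Half-angle = 17.7°/2 = 8.85°.
Swath width ≈ 2h·tan(θ/2) = 2 × 1290 × tan(8.85°) = 401.7 km.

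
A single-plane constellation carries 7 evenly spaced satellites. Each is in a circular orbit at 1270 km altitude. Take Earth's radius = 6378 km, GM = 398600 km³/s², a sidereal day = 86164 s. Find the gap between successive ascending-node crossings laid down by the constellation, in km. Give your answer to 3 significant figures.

442 km

Semi-major axis a = 6378 + 1270 = 7648 km. Period T = 2π√(a³/μ) = 2π√(7648³/398600) = 6656.3 s = 110.94 min.
Single-satellite node shift = (6656.3/86164) × 360° = 27.81°.
With 7 satellites evenly phased, successive equator crossings are 27.81/7 = 3.973° apart.
That is 3.973 × 111.3 = 442 km at the equator.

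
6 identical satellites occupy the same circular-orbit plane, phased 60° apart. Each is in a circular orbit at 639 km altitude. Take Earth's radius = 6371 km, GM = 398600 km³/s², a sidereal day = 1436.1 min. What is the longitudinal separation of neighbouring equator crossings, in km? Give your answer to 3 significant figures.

Semi-major axis a = 6371 + 639 = 7010 km. Period T = 2π√(a³/μ) = 2π√(7010³/398600) = 5841.0 s = 97.35 min.
Single-satellite node shift = (5841.0/86166) × 360° = 24.40°.
With 6 satellites evenly phased, successive equator crossings are 24.40/6 = 4.067° apart.
That is 4.067 × 111.2 = 452 km at the equator.

452 km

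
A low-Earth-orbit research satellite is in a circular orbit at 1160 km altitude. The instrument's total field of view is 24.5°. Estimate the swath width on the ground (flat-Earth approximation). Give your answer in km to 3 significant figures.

Half-angle = 24.5°/2 = 12.25°.
Swath width ≈ 2h·tan(θ/2) = 2 × 1160 × tan(12.25°) = 503.7 km.

504 km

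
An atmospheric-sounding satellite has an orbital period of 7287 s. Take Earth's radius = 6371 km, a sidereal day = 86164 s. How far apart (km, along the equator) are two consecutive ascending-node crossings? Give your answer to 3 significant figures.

3390 km

During one orbit Earth rotates (7287.0 / 86164) × 360° = 30.45°.
At the equator that is 30.45° × (2π·6371/360) km/° = 30.45 × 111.2 = 3385 km.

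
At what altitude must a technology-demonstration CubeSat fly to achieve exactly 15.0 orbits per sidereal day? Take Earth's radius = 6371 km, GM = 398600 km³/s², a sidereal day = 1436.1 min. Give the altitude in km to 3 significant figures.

Required period T = 86166 / 15.0 = 5744.4 s.
From T = 2π√(a³/μ): a = (μ T²/4π²)^(1/3) = (398600 × 5744.4² / 4π²)^(1/3) = 6932 km.
Altitude h = a − R = 6932 − 6371 = 561 km.

561 km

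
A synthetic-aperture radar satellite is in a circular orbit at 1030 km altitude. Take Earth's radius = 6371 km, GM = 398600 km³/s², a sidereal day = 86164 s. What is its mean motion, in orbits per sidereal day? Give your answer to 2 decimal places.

Semi-major axis a = 6371 + 1030 = 7401 km. Period T = 2π√(a³/μ) = 2π√(7401³/398600) = 6336.5 s = 105.61 min.
Orbits per sidereal day = 86164 / 6336.5 = 13.598.

13.60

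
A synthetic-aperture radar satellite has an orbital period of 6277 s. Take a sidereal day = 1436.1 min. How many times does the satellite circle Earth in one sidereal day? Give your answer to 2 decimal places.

Orbits per sidereal day = 86166 / 6277.0 = 13.727.

13.73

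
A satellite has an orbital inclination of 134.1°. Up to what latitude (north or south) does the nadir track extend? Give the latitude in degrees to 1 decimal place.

Retrograde orbit: the ground track reaches ±(180° − i) = ±(180 − 134.1) = ±45.9°.

45.9°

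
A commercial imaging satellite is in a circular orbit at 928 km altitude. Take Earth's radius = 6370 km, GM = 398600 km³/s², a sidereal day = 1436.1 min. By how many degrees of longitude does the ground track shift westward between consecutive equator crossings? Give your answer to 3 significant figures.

25.9°

Semi-major axis a = 6370 + 928 = 7298 km. Period T = 2π√(a³/μ) = 2π√(7298³/398600) = 6204.6 s = 103.41 min.
During one orbit Earth rotates (6204.6 / 86166) × 360° = 25.92°.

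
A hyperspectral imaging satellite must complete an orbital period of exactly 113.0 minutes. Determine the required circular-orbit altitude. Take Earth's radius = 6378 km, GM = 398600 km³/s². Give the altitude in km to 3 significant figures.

1360 km

T = 113.0 min = 6780.0 s.
From T = 2π√(a³/μ): a = (μ T²/4π²)^(1/3) = (398600 × 6780.0² / 4π²)^(1/3) = 7742 km.
Altitude h = a − R = 7742 − 6378 = 1364 km.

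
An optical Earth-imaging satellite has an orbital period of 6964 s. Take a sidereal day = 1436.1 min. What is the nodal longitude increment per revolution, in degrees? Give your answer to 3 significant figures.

During one orbit Earth rotates (6964.0 / 86166) × 360° = 29.10°.

29.1°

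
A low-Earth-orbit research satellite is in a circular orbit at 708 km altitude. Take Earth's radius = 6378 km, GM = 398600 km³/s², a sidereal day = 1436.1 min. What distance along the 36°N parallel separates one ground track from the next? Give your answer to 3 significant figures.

Semi-major axis a = 6378 + 708 = 7086 km. Period T = 2π√(a³/μ) = 2π√(7086³/398600) = 5936.3 s = 98.94 min.
Node shift per orbit = (5936.3/86166) × 360° = 24.80°.
Equatorial spacing = 24.80 × 111.3 km/° = 2761 km.
At 36° latitude, spacing = 2761 × cos(36°) = 2234 km.

2230 km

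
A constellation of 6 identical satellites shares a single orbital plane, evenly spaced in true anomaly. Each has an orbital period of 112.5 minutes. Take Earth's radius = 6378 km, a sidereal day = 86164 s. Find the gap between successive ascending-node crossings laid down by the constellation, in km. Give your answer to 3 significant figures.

523 km

T = 112.5 min = 6750.0 s.
Single-satellite node shift = (6750.0/86164) × 360° = 28.20°.
With 6 satellites evenly phased, successive equator crossings are 28.20/6 = 4.700° apart.
That is 4.700 × 111.3 = 523 km at the equator.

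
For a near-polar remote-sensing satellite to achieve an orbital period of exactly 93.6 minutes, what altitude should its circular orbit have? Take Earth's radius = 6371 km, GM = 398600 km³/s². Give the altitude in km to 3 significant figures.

T = 93.6 min = 5616.0 s.
From T = 2π√(a³/μ): a = (μ T²/4π²)^(1/3) = (398600 × 5616.0² / 4π²)^(1/3) = 6829 km.
Altitude h = a − R = 6829 − 6371 = 458 km.

458 km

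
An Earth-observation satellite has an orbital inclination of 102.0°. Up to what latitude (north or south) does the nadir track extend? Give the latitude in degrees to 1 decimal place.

Retrograde orbit: the ground track reaches ±(180° − i) = ±(180 − 102.0) = ±78.0°.

78.0°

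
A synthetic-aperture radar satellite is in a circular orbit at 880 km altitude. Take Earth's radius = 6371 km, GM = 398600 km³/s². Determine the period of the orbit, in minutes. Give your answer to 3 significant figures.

102 min

Semi-major axis a = 6371 + 880 = 7251 km. Period T = 2π√(a³/μ) = 2π√(7251³/398600) = 6144.8 s = 102.41 min.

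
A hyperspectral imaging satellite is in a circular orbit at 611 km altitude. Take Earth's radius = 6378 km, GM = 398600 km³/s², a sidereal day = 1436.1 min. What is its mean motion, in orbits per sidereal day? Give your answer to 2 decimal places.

Semi-major axis a = 6378 + 611 = 6989 km. Period T = 2π√(a³/μ) = 2π√(6989³/398600) = 5814.8 s = 96.91 min.
Orbits per sidereal day = 86166 / 5814.8 = 14.818.

14.82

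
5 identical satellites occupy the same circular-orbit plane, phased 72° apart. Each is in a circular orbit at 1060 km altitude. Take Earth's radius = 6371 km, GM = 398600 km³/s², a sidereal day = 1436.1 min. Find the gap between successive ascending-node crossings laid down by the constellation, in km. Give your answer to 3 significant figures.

592 km

Semi-major axis a = 6371 + 1060 = 7431 km. Period T = 2π√(a³/μ) = 2π√(7431³/398600) = 6375.0 s = 106.25 min.
Single-satellite node shift = (6375.0/86166) × 360° = 26.63°.
With 5 satellites evenly phased, successive equator crossings are 26.63/5 = 5.327° apart.
That is 5.327 × 111.2 = 592 km at the equator.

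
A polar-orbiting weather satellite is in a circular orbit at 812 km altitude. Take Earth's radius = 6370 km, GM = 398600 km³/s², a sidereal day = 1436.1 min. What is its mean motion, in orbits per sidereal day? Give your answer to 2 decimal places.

Semi-major axis a = 6370 + 812 = 7182 km. Period T = 2π√(a³/μ) = 2π√(7182³/398600) = 6057.3 s = 100.96 min.
Orbits per sidereal day = 86166 / 6057.3 = 14.225.

14.23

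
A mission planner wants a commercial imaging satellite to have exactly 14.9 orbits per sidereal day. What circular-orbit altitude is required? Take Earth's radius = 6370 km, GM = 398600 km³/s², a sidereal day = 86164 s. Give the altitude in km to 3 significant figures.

593 km

Required period T = 86164 / 14.9 = 5782.8 s.
From T = 2π√(a³/μ): a = (μ T²/4π²)^(1/3) = (398600 × 5782.8² / 4π²)^(1/3) = 6963 km.
Altitude h = a − R = 6963 − 6370 = 593 km.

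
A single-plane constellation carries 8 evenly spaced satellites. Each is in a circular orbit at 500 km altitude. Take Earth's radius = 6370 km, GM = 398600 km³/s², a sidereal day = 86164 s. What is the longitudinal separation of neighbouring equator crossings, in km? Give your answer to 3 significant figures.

329 km

Semi-major axis a = 6370 + 500 = 6870 km. Period T = 2π√(a³/μ) = 2π√(6870³/398600) = 5666.9 s = 94.45 min.
Single-satellite node shift = (5666.9/86164) × 360° = 23.68°.
With 8 satellites evenly phased, successive equator crossings are 23.68/8 = 2.960° apart.
That is 2.960 × 111.2 = 329 km at the equator.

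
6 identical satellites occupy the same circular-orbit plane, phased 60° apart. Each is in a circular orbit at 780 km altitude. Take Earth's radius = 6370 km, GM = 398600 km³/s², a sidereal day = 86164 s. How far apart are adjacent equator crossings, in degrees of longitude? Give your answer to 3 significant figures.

Semi-major axis a = 6370 + 780 = 7150 km. Period T = 2π√(a³/μ) = 2π√(7150³/398600) = 6016.9 s = 100.28 min.
Single-satellite node shift = (6016.9/86164) × 360° = 25.14°.
With 6 satellites evenly phased, successive equator crossings are 25.14/6 = 4.190° apart.

4.19°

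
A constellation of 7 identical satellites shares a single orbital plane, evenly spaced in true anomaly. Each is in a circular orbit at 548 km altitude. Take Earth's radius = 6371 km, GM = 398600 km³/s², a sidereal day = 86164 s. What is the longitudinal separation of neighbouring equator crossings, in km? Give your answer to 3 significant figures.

380 km

Semi-major axis a = 6371 + 548 = 6919 km. Period T = 2π√(a³/μ) = 2π√(6919³/398600) = 5727.6 s = 95.46 min.
Single-satellite node shift = (5727.6/86164) × 360° = 23.93°.
With 7 satellites evenly phased, successive equator crossings are 23.93/7 = 3.419° apart.
That is 3.419 × 111.2 = 380 km at the equator.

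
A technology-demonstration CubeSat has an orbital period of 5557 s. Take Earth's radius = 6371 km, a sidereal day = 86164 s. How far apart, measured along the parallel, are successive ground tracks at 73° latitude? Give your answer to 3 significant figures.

755 km

Node shift per orbit = (5557.0/86164) × 360° = 23.22°.
Equatorial spacing = 23.22 × 111.2 km/° = 2582 km.
At 73° latitude, spacing = 2582 × cos(73°) = 755 km.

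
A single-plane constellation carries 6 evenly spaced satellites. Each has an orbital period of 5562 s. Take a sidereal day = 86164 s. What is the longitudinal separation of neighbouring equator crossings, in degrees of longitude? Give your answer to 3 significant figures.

Single-satellite node shift = (5562.0/86164) × 360° = 23.24°.
With 6 satellites evenly phased, successive equator crossings are 23.24/6 = 3.873° apart.

3.87°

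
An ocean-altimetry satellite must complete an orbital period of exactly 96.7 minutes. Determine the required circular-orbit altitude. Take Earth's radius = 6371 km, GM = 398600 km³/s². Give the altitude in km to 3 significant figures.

T = 96.7 min = 5802.0 s.
From T = 2π√(a³/μ): a = (μ T²/4π²)^(1/3) = (398600 × 5802.0² / 4π²)^(1/3) = 6979 km.
Altitude h = a − R = 6979 − 6371 = 608 km.

608 km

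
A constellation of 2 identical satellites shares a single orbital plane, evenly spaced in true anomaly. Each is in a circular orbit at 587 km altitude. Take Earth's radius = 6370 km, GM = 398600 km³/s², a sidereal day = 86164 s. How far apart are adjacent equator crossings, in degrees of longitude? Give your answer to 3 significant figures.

12.1°

Semi-major axis a = 6370 + 587 = 6957 km. Period T = 2π√(a³/μ) = 2π√(6957³/398600) = 5774.9 s = 96.25 min.
Single-satellite node shift = (5774.9/86164) × 360° = 24.13°.
With 2 satellites evenly phased, successive equator crossings are 24.13/2 = 12.064° apart.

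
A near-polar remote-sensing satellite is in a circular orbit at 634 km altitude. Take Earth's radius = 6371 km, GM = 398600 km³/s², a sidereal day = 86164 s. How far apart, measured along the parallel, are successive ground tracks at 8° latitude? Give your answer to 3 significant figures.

2680 km

Semi-major axis a = 6371 + 634 = 7005 km. Period T = 2π√(a³/μ) = 2π√(7005³/398600) = 5834.8 s = 97.25 min.
Node shift per orbit = (5834.8/86164) × 360° = 24.38°.
Equatorial spacing = 24.38 × 111.2 km/° = 2711 km.
At 8° latitude, spacing = 2711 × cos(8°) = 2684 km.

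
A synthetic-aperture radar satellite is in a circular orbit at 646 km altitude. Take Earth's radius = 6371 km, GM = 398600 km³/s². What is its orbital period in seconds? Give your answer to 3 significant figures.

5850 seconds

Semi-major axis a = 6371 + 646 = 7017 km. Period T = 2π√(a³/μ) = 2π√(7017³/398600) = 5849.8 s = 97.50 min.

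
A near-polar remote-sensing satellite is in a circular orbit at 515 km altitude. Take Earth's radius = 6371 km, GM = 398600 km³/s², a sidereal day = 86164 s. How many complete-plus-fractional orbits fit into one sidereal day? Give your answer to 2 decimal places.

Semi-major axis a = 6371 + 515 = 6886 km. Period T = 2π√(a³/μ) = 2π√(6886³/398600) = 5686.7 s = 94.78 min.
Orbits per sidereal day = 86164 / 5686.7 = 15.152.

15.15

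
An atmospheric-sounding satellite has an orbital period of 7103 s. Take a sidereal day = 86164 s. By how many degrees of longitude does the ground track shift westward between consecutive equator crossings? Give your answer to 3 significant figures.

29.7°

During one orbit Earth rotates (7103.0 / 86164) × 360° = 29.68°.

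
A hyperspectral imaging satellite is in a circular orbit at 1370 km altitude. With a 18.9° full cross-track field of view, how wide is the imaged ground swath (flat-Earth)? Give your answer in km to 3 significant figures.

456 km

Half-angle = 18.9°/2 = 9.45°.
Swath width ≈ 2h·tan(θ/2) = 2 × 1370 × tan(9.45°) = 456.1 km.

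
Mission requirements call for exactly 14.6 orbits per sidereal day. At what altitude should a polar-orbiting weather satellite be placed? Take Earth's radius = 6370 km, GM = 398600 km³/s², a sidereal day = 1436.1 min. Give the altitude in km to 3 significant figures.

Required period T = 86166 / 14.6 = 5901.8 s.
From T = 2π√(a³/μ): a = (μ T²/4π²)^(1/3) = (398600 × 5901.8² / 4π²)^(1/3) = 7059 km.
Altitude h = a − R = 7059 − 6370 = 689 km.

689 km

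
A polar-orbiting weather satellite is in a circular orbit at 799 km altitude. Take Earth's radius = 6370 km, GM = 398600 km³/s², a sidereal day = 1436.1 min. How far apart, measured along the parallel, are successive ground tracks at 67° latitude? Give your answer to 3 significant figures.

Semi-major axis a = 6370 + 799 = 7169 km. Period T = 2π√(a³/μ) = 2π√(7169³/398600) = 6040.9 s = 100.68 min.
Node shift per orbit = (6040.9/86166) × 360° = 25.24°.
Equatorial spacing = 25.24 × 111.2 km/° = 2806 km.
At 67° latitude, spacing = 2806 × cos(67°) = 1096 km.

1100 km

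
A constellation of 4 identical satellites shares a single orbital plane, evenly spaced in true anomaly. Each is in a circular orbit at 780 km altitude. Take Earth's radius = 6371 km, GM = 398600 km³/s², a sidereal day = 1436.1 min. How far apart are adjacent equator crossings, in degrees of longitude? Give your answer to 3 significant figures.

Semi-major axis a = 6371 + 780 = 7151 km. Period T = 2π√(a³/μ) = 2π√(7151³/398600) = 6018.1 s = 100.30 min.
Single-satellite node shift = (6018.1/86166) × 360° = 25.14°.
With 4 satellites evenly phased, successive equator crossings are 25.14/4 = 6.286° apart.

6.29°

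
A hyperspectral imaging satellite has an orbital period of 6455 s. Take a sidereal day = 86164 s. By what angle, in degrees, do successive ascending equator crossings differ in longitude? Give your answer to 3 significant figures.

27.0°

During one orbit Earth rotates (6455.0 / 86164) × 360° = 26.97°.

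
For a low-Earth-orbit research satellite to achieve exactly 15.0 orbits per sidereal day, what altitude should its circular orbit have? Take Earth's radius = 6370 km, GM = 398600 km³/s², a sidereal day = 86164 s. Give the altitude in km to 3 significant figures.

Required period T = 86164 / 15.0 = 5744.3 s.
From T = 2π√(a³/μ): a = (μ T²/4π²)^(1/3) = (398600 × 5744.3² / 4π²)^(1/3) = 6932 km.
Altitude h = a − R = 6932 − 6370 = 562 km.

562 km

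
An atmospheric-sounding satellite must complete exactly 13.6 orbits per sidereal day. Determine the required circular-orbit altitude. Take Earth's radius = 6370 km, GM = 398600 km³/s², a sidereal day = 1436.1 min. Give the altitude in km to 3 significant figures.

1030 km

Required period T = 86166 / 13.6 = 6335.7 s.
From T = 2π√(a³/μ): a = (μ T²/4π²)^(1/3) = (398600 × 6335.7² / 4π²)^(1/3) = 7400 km.
Altitude h = a − R = 7400 − 6370 = 1030 km.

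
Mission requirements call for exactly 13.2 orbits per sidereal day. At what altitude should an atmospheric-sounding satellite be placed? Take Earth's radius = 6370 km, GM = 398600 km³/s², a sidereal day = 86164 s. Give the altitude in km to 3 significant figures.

Required period T = 86164 / 13.2 = 6527.6 s.
From T = 2π√(a³/μ): a = (μ T²/4π²)^(1/3) = (398600 × 6527.6² / 4π²)^(1/3) = 7549 km.
Altitude h = a − R = 7549 − 6370 = 1179 km.

1180 km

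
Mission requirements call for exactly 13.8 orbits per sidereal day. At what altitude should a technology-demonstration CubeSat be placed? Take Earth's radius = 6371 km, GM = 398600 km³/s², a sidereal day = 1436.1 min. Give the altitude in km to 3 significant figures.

958 km

Required period T = 86166 / 13.8 = 6243.9 s.
From T = 2π√(a³/μ): a = (μ T²/4π²)^(1/3) = (398600 × 6243.9² / 4π²)^(1/3) = 7329 km.
Altitude h = a − R = 7329 − 6371 = 958 km.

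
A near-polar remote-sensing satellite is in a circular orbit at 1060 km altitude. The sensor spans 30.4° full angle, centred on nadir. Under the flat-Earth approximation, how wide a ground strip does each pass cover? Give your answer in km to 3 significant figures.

576 km

Half-angle = 30.4°/2 = 15.2°.
Swath width ≈ 2h·tan(θ/2) = 2 × 1060 × tan(15.2°) = 576.0 km.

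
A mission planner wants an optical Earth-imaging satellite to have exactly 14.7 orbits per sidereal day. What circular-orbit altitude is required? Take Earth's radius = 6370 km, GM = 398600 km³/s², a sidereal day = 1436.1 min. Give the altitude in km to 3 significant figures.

Required period T = 86166 / 14.7 = 5861.6 s.
From T = 2π√(a³/μ): a = (μ T²/4π²)^(1/3) = (398600 × 5861.6² / 4π²)^(1/3) = 7026 km.
Altitude h = a − R = 7026 − 6370 = 656 km.

656 km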